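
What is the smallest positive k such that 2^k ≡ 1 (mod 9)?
Powers of 2 mod 9: 2^1≡2, 2^2≡4, 2^3≡8, 2^4≡7, 2^5≡5, 2^6≡1. Order = 6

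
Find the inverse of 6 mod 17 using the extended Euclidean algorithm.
Extended GCD: 6(3) + 17(-1) = 1. So 6^(-1) ≡ 3 ≡ 3 (mod 17). Verify: 6 × 3 = 18 ≡ 1 (mod 17)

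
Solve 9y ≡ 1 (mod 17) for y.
2

Using Extended Euclidean Algorithm:
gcd(9, 17) = 1
Bezout coefficients: 9 × 2 + 17 × -1 = 1
So 9 × 2 ≡ 1 (mod 17)
The inverse is 2 mod 17 = 2
Verification: 9 × 2 = 18 = 1 × 17 + 1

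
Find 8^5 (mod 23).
5 = 4 + 1 (binary 101). Repeated squaring mod 23: 8^1 ≡ 8; 8^2 ≡ 8² = 64 ≡ 18; 8^4 ≡ 18² = 324 ≡ 2. Multiply: 8^5 = 8^4 × 8^1 ≡ 2 × 8 (mod 23): 2 × 8 = 16 ≡ 16. So 8^5 ≡ 16 (mod 23).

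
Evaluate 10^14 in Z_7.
Using Fermat: 10^{6} ≡ 1 (mod 7). 14 ≡ 2 (mod 6). So 10^{14} ≡ 10^{2} ≡ 2 (mod 7)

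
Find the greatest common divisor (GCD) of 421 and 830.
1

Using the Euclidean algorithm:
421 = 0 × 830 + 421
830 = 1 × 421 + 409
421 = 1 × 409 + 12
409 = 34 × 12 + 1
12 = 12 × 1 + 0

GCD(421, 830) = 1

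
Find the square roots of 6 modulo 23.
The square roots of 6 mod 23 are 12 and 11. Verify: 12² = 144 ≡ 6 (mod 23)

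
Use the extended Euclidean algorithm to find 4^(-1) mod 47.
Extended GCD: 4(12) + 47(-1) = 1. So 4^(-1) ≡ 12 ≡ 12 (mod 47). Verify: 4 × 12 = 48 ≡ 1 (mod 47)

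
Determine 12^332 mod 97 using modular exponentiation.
Using Fermat: 12^{96} ≡ 1 (mod 97). 332 ≡ 44 (mod 96). So 12^{332} ≡ 12^{44} ≡ 22 (mod 97)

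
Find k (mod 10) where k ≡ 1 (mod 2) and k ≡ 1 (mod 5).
M = 2 × 5 = 10. M₁ = 5, y₁ ≡ 1 (mod 2). M₂ = 2, y₂ ≡ 3 (mod 5). k = 1×5×1 + 1×2×3 ≡ 1 (mod 10)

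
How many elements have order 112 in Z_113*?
Number of primitive roots mod 113 = φ(112) = 48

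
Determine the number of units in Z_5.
4

Prime factorization: 5 = 5
Using the formula φ(n) = n × Π(1 - 1/p) for each prime factor p:
φ(5) = 5 × (1 - 1/5)
φ(5) = 4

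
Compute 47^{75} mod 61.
1

Using successive squaring:
Binary expansion of 75: 1001011
Powers of 47 mod 61 (each is the square of the previous):
  47^1 ≡ 47 (mod 61)
  47^2 ≡ 47² = 2209 ≡ 13 (mod 61)
  47^4 ≡ 13² = 169 ≡ 47 (mod 61)
  47^8 ≡ 47² = 2209 ≡ 13 (mod 61)
  47^16 ≡ 13² = 169 ≡ 47 (mod 61)
  47^32 ≡ 47² = 2209 ≡ 13 (mod 61)
  47^64 ≡ 13² = 169 ≡ 47 (mod 61)
75 = 64 + 8 + 2 + 1, so 47^75 = 47^64 × 47^8 × 47^2 × 47^1 ≡ 47 × 13 × 13 × 47 (mod 61)
Multiplying step by step:
  47 × 13 = 611 ≡ 1 (mod 61)
  1 × 13 = 13 ≡ 13 (mod 61)
  13 × 47 = 611 ≡ 1 (mod 61)
Result: 47^75 ≡ 1 (mod 61)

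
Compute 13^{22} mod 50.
19

Using successive squaring:
Binary expansion of 22: 10110
Powers of 13 mod 50 (each is the square of the previous):
  13^1 ≡ 13 (mod 50)
  13^2 ≡ 13² = 169 ≡ 19 (mod 50)
  13^4 ≡ 19² = 361 ≡ 11 (mod 50)
  13^8 ≡ 11² = 121 ≡ 21 (mod 50)
  13^16 ≡ 21² = 441 ≡ 41 (mod 50)
22 = 16 + 4 + 2, so 13^22 = 13^16 × 13^4 × 13^2 ≡ 41 × 11 × 19 (mod 50)
Multiplying step by step:
  41 × 11 = 451 ≡ 1 (mod 50)
  1 × 19 = 19 ≡ 19 (mod 50)
Result: 13^22 ≡ 19 (mod 50)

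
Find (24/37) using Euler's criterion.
(24/37) = 24^{18} mod 37 = -1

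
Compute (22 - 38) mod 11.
6

(22 - 38) = -16
-16 mod 11 = 6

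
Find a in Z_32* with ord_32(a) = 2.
15 has order 2 mod 32 since 15^{2} ≡ 1 (mod 32) and no smaller power works.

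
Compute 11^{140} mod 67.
19

Using successive squaring:
Binary expansion of 140: 10001100
Powers of 11 mod 67 (each is the square of the previous):
  11^1 ≡ 11 (mod 67)
  11^2 ≡ 11² = 121 ≡ 54 (mod 67)
  11^4 ≡ 54² = 2916 ≡ 35 (mod 67)
  11^8 ≡ 35² = 1225 ≡ 19 (mod 67)
  11^16 ≡ 19² = 361 ≡ 26 (mod 67)
  11^32 ≡ 26² = 676 ≡ 6 (mod 67)
  11^64 ≡ 6² = 36 ≡ 36 (mod 67)
  11^128 ≡ 36² = 1296 ≡ 23 (mod 67)
140 = 128 + 8 + 4, so 11^140 = 11^128 × 11^8 × 11^4 ≡ 23 × 19 × 35 (mod 67)
Multiplying step by step:
  23 × 19 = 437 ≡ 35 (mod 67)
  35 × 35 = 1225 ≡ 19 (mod 67)
Result: 11^140 ≡ 19 (mod 67)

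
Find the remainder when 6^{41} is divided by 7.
By Fermat: 6^{6} ≡ 1 (mod 7). 41 = 6×6 + 5. So 6^{41} ≡ 6^{5} ≡ 6 (mod 7)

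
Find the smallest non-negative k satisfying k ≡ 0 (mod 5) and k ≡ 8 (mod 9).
M = 5 × 9 = 45. M₁ = 9, y₁ ≡ 4 (mod 5). M₂ = 5, y₂ ≡ 2 (mod 9). k = 0×9×4 + 8×5×2 ≡ 35 (mod 45)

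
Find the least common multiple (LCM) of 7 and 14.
14

First find GCD(7, 14) using the Euclidean algorithm:
7 = 0 × 14 + 7
14 = 2 × 7 + 0
GCD(7, 14) = 7

LCM formula: LCM(a, b) = (a × b) / GCD(a, b)
LCM(7, 14) = (7 × 14) / 7
LCM(7, 14) = 98 / 7
LCM(7, 14) = 14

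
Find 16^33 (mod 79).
Using repeated squaring. 33 = 32 + 1 (binary 100001). Repeated squaring mod 79: 16^1 ≡ 16; 16^2 ≡ 16² = 256 ≡ 19; 16^4 ≡ 19² = 361 ≡ 45; 16^8 ≡ 45² = 2025 ≡ 50; 16^16 ≡ 50² = 2500 ≡ 51; 16^32 ≡ 51² = 2601 ≡ 73. Multiply: 16^33 = 16^32 × 16^1 ≡ 73 × 16 (mod 79): 73 × 16 = 1168 ≡ 62. So 16^33 ≡ 62 (mod 79).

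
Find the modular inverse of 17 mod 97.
17^(-1) ≡ 40 (mod 97). Verification: 17 × 40 = 680 ≡ 1 (mod 97)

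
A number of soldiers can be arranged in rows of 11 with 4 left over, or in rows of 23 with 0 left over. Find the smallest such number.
M = 11 × 23 = 253. M₁ = 23, y₁ ≡ 1 (mod 11). M₂ = 11, y₂ ≡ 21 (mod 23). r = 4×23×1 + 0×11×21 ≡ 92 (mod 253). The smallest positive such number is 92.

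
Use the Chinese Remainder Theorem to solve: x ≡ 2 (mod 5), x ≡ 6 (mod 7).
27

Using the Chinese Remainder Theorem:
M = product of moduli = 35
For equation 1: M_1 = 7, 7 ≡ 2 (mod 5), inverse of 7 mod 5 is 3 (check: 2 × 3 = 6 ≡ 1 (mod 5))
For equation 2: M_2 = 5, 5 ≡ 5 (mod 7), inverse of 5 mod 7 is 3 (check: 5 × 3 = 15 ≡ 1 (mod 7))
Combine: x ≡ Σ r_i×M_i×(M_i⁻¹ mod m_i) = 2×7×3 + 6×5×3 = 42 + 90 = 132
132 mod 35 = 27
x ≡ 27 (mod 35)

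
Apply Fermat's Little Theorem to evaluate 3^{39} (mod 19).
8

By Fermat's Little Theorem, a^(p-1) ≡ 1 (mod p) for prime p and gcd(a, p) = 1
Here p = 19, so 3^18 ≡ 1 (mod 19)
We can reduce the exponent: 39 mod 18 = 3
So 3^39 ≡ 3^3 (mod 19)
Computing: 3^3 mod 19 = 8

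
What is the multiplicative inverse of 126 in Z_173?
126^(-1) ≡ 92 (mod 173). Verification: 126 × 92 = 11592 ≡ 1 (mod 173)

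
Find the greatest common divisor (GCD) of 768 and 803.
1

Using the Euclidean algorithm:
768 = 0 × 803 + 768
803 = 1 × 768 + 35
768 = 21 × 35 + 33
35 = 1 × 33 + 2
33 = 16 × 2 + 1
2 = 2 × 1 + 0

GCD(768, 803) = 1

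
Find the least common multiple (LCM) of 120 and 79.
9480

First find GCD(120, 79) using the Euclidean algorithm:
120 = 1 × 79 + 41
79 = 1 × 41 + 38
41 = 1 × 38 + 3
38 = 12 × 3 + 2
3 = 1 × 2 + 1
2 = 2 × 1 + 0
GCD(120, 79) = 1

LCM formula: LCM(a, b) = (a × b) / GCD(a, b)
LCM(120, 79) = (120 × 79) / 1
LCM(120, 79) = 9480 / 1
LCM(120, 79) = 9480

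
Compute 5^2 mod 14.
2 = 2 (binary 10). Repeated squaring mod 14: 5^1 ≡ 5; 5^2 ≡ 5² = 25 ≡ 11. So 5^2 ≡ 11 (mod 14).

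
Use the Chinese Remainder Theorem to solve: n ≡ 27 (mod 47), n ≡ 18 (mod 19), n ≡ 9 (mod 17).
6231

Using the Chinese Remainder Theorem:
M = product of moduli = 15181
For equation 1: M_1 = 323, 323 ≡ 41 (mod 47), inverse of 323 mod 47 is 39 (check: 41 × 39 = 1599 ≡ 1 (mod 47))
For equation 2: M_2 = 799, 799 ≡ 1 (mod 19), inverse of 799 mod 19 is 1 (check: 1 × 1 = 1 ≡ 1 (mod 19))
For equation 3: M_3 = 893, 893 ≡ 9 (mod 17), inverse of 893 mod 17 is 2 (check: 9 × 2 = 18 ≡ 1 (mod 17))
Combine: n ≡ Σ r_i×M_i×(M_i⁻¹ mod m_i) = 27×323×39 + 18×799×1 + 9×893×2 = 340119 + 14382 + 16074 = 370575
370575 mod 15181 = 6231
n ≡ 6231 (mod 15181)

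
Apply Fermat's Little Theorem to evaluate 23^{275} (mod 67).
29

By Fermat's Little Theorem, a^(p-1) ≡ 1 (mod p) for prime p and gcd(a, p) = 1
Here p = 67, so 23^66 ≡ 1 (mod 67)
We can reduce the exponent: 275 mod 66 = 11
So 23^275 ≡ 23^11 (mod 67)
Computing: 23^11 mod 67 = 29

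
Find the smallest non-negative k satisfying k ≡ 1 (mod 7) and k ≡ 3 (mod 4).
M = 7 × 4 = 28. M₁ = 4, y₁ ≡ 2 (mod 7). M₂ = 7, y₂ ≡ 3 (mod 4). k = 1×4×2 + 3×7×3 ≡ 15 (mod 28)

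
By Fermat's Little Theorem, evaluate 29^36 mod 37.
By Fermat's Little Theorem, 29^{36} ≡ 1 (mod 37) since 37 is prime and gcd(29, 37) = 1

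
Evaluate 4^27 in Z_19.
Using Fermat: 4^{18} ≡ 1 (mod 19). 27 ≡ 9 (mod 18). So 4^{27} ≡ 4^{9} ≡ 1 (mod 19)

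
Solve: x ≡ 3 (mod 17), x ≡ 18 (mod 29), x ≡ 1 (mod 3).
M = 17 × 29 × 3 = 1479. M₁ = 87, y₁ ≡ 9 (mod 17). M₂ = 51, y₂ ≡ 4 (mod 29). M₃ = 493, y₃ ≡ 1 (mod 3). x = 3×87×9 + 18×51×4 + 1×493×1 ≡ 598 (mod 1479)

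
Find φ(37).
36

Prime factorization: 37 = 37
Using the formula φ(n) = n × Π(1 - 1/p) for each prime factor p:
φ(37) = 37 × (1 - 1/37)
φ(37) = 36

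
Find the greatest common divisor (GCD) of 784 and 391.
1

Using the Euclidean algorithm:
784 = 2 × 391 + 2
391 = 195 × 2 + 1
2 = 2 × 1 + 0

GCD(784, 391) = 1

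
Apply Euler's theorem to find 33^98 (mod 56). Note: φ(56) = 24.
By Euler: 33^{24} ≡ 1 (mod 56) since gcd(33, 56) = 1. 98 = 4×24 + 2. So 33^{98} ≡ 33^{2} ≡ 25 (mod 56)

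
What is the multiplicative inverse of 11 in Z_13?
11^(-1) ≡ 6 (mod 13). Verification: 11 × 6 = 66 ≡ 1 (mod 13)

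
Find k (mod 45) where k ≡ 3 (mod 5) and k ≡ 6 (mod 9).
M = 5 × 9 = 45. M₁ = 9, y₁ ≡ 4 (mod 5). M₂ = 5, y₂ ≡ 2 (mod 9). k = 3×9×4 + 6×5×2 ≡ 33 (mod 45)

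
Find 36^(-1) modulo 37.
36

Using Extended Euclidean Algorithm:
gcd(36, 37) = 1
Bezout coefficients: 36 × -1 + 37 × 1 = 1
So 36 × -1 ≡ 1 (mod 37)
The inverse is -1 mod 37 = 36
Verification: 36 × 36 = 1296 = 35 × 37 + 1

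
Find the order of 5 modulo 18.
Powers of 5 mod 18: 5^1≡5, 5^2≡7, 5^3≡17, 5^4≡13, 5^5≡11, 5^6≡1. Order = 6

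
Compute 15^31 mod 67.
Using repeated squaring. 31 = 16 + 8 + 4 + 2 + 1 (binary 11111). Repeated squaring mod 67: 15^1 ≡ 15; 15^2 ≡ 15² = 225 ≡ 24; 15^4 ≡ 24² = 576 ≡ 40; 15^8 ≡ 40² = 1600 ≡ 59; 15^16 ≡ 59² = 3481 ≡ 64. Multiply: 15^31 = 15^16 × 15^8 × 15^4 × 15^2 × 15^1 ≡ 64 × 59 × 40 × 24 × 15 (mod 67): 64 × 59 = 3776 ≡ 24; 24 × 40 = 960 ≡ 22; 22 × 24 = 528 ≡ 59; 59 × 15 = 885 ≡ 14. So 15^31 ≡ 14 (mod 67).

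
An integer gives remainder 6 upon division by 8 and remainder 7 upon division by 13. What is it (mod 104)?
M = 8 × 13 = 104. M₁ = 13, y₁ ≡ 5 (mod 8). M₂ = 8, y₂ ≡ 5 (mod 13). k = 6×13×5 + 7×8×5 ≡ 46 (mod 104). The smallest positive such number is 46.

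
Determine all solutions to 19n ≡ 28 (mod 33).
31

Since gcd(19, 33) = 1 divides 28, a solution exists.
Multiply both sides by the inverse of 19 mod 33:
  19^(-1) mod 33 = 7
  x ≡ 7 × 28 ≡ 196 ≡ 31 (mod 33)
Verification: 19 × 31 = 589 = 17 × 33 + 28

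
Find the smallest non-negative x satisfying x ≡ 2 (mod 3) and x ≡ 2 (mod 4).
M = 3 × 4 = 12. M₁ = 4, y₁ ≡ 1 (mod 3). M₂ = 3, y₂ ≡ 3 (mod 4). x = 2×4×1 + 2×3×3 ≡ 2 (mod 12)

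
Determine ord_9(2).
Powers of 2 mod 9: 2^1≡2, 2^2≡4, 2^3≡8, 2^4≡7, 2^5≡5, 2^6≡1. Order = 6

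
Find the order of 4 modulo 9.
Powers of 4 mod 9: 4^1≡4, 4^2≡7, 4^3≡1. Order = 3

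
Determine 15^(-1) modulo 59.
15^(-1) ≡ 4 (mod 59). Verification: 15 × 4 = 60 ≡ 1 (mod 59)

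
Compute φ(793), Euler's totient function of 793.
720

Prime factorization: 793 = 13 × 61
Using the formula φ(n) = n × Π(1 - 1/p) for each prime factor p:
φ(793) = 793 × (1 - 1/13) × (1 - 1/61)
φ(793) = 720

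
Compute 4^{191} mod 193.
145

Using successive squaring:
Binary expansion of 191: 10111111
Powers of 4 mod 193 (each is the square of the previous):
  4^1 ≡ 4 (mod 193)
  4^2 ≡ 4² = 16 ≡ 16 (mod 193)
  4^4 ≡ 16² = 256 ≡ 63 (mod 193)
  4^8 ≡ 63² = 3969 ≡ 109 (mod 193)
  4^16 ≡ 109² = 11881 ≡ 108 (mod 193)
  4^32 ≡ 108² = 11664 ≡ 84 (mod 193)
  4^64 ≡ 84² = 7056 ≡ 108 (mod 193)
  4^128 ≡ 108² = 11664 ≡ 84 (mod 193)
191 = 128 + 32 + 16 + 8 + 4 + 2 + 1, so 4^191 = 4^128 × 4^32 × 4^16 × 4^8 × 4^4 × 4^2 × 4^1 ≡ 84 × 84 × 108 × 109 × 63 × 16 × 4 (mod 193)
Multiplying step by step:
  84 × 84 = 7056 ≡ 108 (mod 193)
  108 × 108 = 11664 ≡ 84 (mod 193)
  84 × 109 = 9156 ≡ 85 (mod 193)
  85 × 63 = 5355 ≡ 144 (mod 193)
  144 × 16 = 2304 ≡ 181 (mod 193)
  181 × 4 = 724 ≡ 145 (mod 193)
Result: 4^191 ≡ 145 (mod 193)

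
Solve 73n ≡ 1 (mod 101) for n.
73^(-1) ≡ 18 (mod 101). Verification: 73 × 18 = 1314 ≡ 1 (mod 101)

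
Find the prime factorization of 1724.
2^2 × 431

Divide by primes starting from smallest:
1724 ÷ 2 = 862
862 ÷ 2 = 431
431 ÷ 431 = 1

1724 = 2^2 × 431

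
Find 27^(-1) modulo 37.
11

Using Extended Euclidean Algorithm:
gcd(27, 37) = 1
Bezout coefficients: 27 × 11 + 37 × -8 = 1
So 27 × 11 ≡ 1 (mod 37)
The inverse is 11 mod 37 = 11
Verification: 27 × 11 = 297 = 8 × 37 + 1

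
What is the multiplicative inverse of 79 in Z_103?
30

Using Extended Euclidean Algorithm:
gcd(79, 103) = 1
Bezout coefficients: 79 × 30 + 103 × -23 = 1
So 79 × 30 ≡ 1 (mod 103)
The inverse is 30 mod 103 = 30
Verification: 79 × 30 = 2370 = 23 × 103 + 1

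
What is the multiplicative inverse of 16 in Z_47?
16^(-1) ≡ 3 (mod 47). Verification: 16 × 3 = 48 ≡ 1 (mod 47)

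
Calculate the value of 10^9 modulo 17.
9 = 8 + 1 (binary 1001). Repeated squaring mod 17: 10^1 ≡ 10; 10^2 ≡ 10² = 100 ≡ 15; 10^4 ≡ 15² = 225 ≡ 4; 10^8 ≡ 4² = 16 ≡ 16. Multiply: 10^9 = 10^8 × 10^1 ≡ 16 × 10 (mod 17): 16 × 10 = 160 ≡ 7. So 10^9 ≡ 7 (mod 17).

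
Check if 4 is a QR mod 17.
By Euler's criterion: 4^{8} ≡ 1 (mod 17). Since this equals 1, 4 is a QR.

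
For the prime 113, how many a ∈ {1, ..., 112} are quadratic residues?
For prime 113, there are (p-1)/2 = (113-1)/2 = 56 quadratic residues (excluding 0).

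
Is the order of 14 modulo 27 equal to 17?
No, the actual order is 18, not 17.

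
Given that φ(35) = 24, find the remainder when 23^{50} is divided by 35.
By Euler: 23^{24} ≡ 1 (mod 35) since gcd(23, 35) = 1. 50 = 2×24 + 2. So 23^{50} ≡ 23^{2} ≡ 4 (mod 35)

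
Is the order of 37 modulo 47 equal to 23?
Yes, ord_47(37) = 23.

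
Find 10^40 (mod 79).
Using repeated squaring. 40 = 32 + 8 (binary 101000). Repeated squaring mod 79: 10^1 ≡ 10; 10^2 ≡ 10² = 100 ≡ 21; 10^4 ≡ 21² = 441 ≡ 46; 10^8 ≡ 46² = 2116 ≡ 62; 10^16 ≡ 62² = 3844 ≡ 52; 10^32 ≡ 52² = 2704 ≡ 18. Multiply: 10^40 = 10^32 × 10^8 ≡ 18 × 62 (mod 79): 18 × 62 = 1116 ≡ 10. So 10^40 ≡ 10 (mod 79).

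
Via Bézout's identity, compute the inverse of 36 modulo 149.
Extended GCD: 36(29) + 149(-7) = 1. So 36^(-1) ≡ 29 ≡ 29 (mod 149). Verify: 36 × 29 = 1044 ≡ 1 (mod 149)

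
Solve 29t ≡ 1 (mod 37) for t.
29^(-1) ≡ 23 (mod 37). Verification: 29 × 23 = 667 ≡ 1 (mod 37)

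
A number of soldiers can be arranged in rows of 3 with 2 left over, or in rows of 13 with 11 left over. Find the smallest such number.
M = 3 × 13 = 39. M₁ = 13, y₁ ≡ 1 (mod 3). M₂ = 3, y₂ ≡ 9 (mod 13). x = 2×13×1 + 11×3×9 ≡ 11 (mod 39). The smallest positive such number is 11.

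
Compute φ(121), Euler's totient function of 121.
110

Prime factorization: 121 = 11^2
Using the formula φ(n) = n × Π(1 - 1/p) for each prime factor p:
φ(121) = 121 × (1 - 1/11)
φ(121) = 110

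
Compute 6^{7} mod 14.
6

Using successive squaring:
Binary expansion of 7: 111
Powers of 6 mod 14 (each is the square of the previous):
  6^1 ≡ 6 (mod 14)
  6^2 ≡ 6² = 36 ≡ 8 (mod 14)
  6^4 ≡ 8² = 64 ≡ 8 (mod 14)
7 = 4 + 2 + 1, so 6^7 = 6^4 × 6^2 × 6^1 ≡ 8 × 8 × 6 (mod 14)
Multiplying step by step:
  8 × 8 = 64 ≡ 8 (mod 14)
  8 × 6 = 48 ≡ 6 (mod 14)
Result: 6^7 ≡ 6 (mod 14)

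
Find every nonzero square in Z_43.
QRs mod 43: {1, 4, 6, 9, 10, 11, 13, 14, 15, 16, 17, 21, 23, 24, 25, 31, 35, 36, 38, 40, 41}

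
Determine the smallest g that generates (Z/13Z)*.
2

A primitive root g modulo p has order p-1 = 12
Prime divisors of 12: [2, 3]
g is a primitive root iff g^(12/q) ≢ 1 (mod 13) for each prime divisor q
Testing small values:
  g = 2: 2^6 ≡ 12, 2^4 ≡ 3 (mod 13) → none is 1, primitive root!
The smallest primitive root is 2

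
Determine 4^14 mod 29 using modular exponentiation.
Using repeated squaring. 14 = 8 + 4 + 2 (binary 1110). Repeated squaring mod 29: 4^1 ≡ 4; 4^2 ≡ 4² = 16 ≡ 16; 4^4 ≡ 16² = 256 ≡ 24; 4^8 ≡ 24² = 576 ≡ 25. Multiply: 4^14 = 4^8 × 4^4 × 4^2 ≡ 25 × 24 × 16 (mod 29): 25 × 24 = 600 ≡ 20; 20 × 16 = 320 ≡ 1. So 4^14 ≡ 1 (mod 29).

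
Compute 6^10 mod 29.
10 = 8 + 2 (binary 1010). Repeated squaring mod 29: 6^1 ≡ 6; 6^2 ≡ 6² = 36 ≡ 7; 6^4 ≡ 7² = 49 ≡ 20; 6^8 ≡ 20² = 400 ≡ 23. Multiply: 6^10 = 6^8 × 6^2 ≡ 23 × 7 (mod 29): 23 × 7 = 161 ≡ 16. So 6^10 ≡ 16 (mod 29).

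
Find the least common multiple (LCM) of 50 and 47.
2350

First find GCD(50, 47) using the Euclidean algorithm:
50 = 1 × 47 + 3
47 = 15 × 3 + 2
3 = 1 × 2 + 1
2 = 2 × 1 + 0
GCD(50, 47) = 1

LCM formula: LCM(a, b) = (a × b) / GCD(a, b)
LCM(50, 47) = (50 × 47) / 1
LCM(50, 47) = 2350 / 1
LCM(50, 47) = 2350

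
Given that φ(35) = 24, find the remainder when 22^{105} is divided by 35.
By Euler: 22^{24} ≡ 1 (mod 35) since gcd(22, 35) = 1. 105 = 4×24 + 9. So 22^{105} ≡ 22^{9} ≡ 22 (mod 35)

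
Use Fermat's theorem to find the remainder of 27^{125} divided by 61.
60

By Fermat's Little Theorem, a^(p-1) ≡ 1 (mod p) for prime p and gcd(a, p) = 1
Here p = 61, so 27^60 ≡ 1 (mod 61)
We can reduce the exponent: 125 mod 60 = 5
So 27^125 ≡ 27^5 (mod 61)
Computing: 27^5 mod 61 = 60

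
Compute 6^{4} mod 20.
16

Using successive squaring:
Binary expansion of 4: 100
Powers of 6 mod 20 (each is the square of the previous):
  6^1 ≡ 6 (mod 20)
  6^2 ≡ 6² = 36 ≡ 16 (mod 20)
  6^4 ≡ 16² = 256 ≡ 16 (mod 20)
4 is a power of 2, so 6^4 is the last square: ≡ 16 (mod 20)
Result: 6^4 ≡ 16 (mod 20)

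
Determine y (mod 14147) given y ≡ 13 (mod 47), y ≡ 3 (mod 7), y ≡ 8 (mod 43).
5512

Using the Chinese Remainder Theorem:
M = product of moduli = 14147
For equation 1: M_1 = 301, 301 ≡ 19 (mod 47), inverse of 301 mod 47 is 5 (check: 19 × 5 = 95 ≡ 1 (mod 47))
For equation 2: M_2 = 2021, 2021 ≡ 5 (mod 7), inverse of 2021 mod 7 is 3 (check: 5 × 3 = 15 ≡ 1 (mod 7))
For equation 3: M_3 = 329, 329 ≡ 28 (mod 43), inverse of 329 mod 43 is 20 (check: 28 × 20 = 560 ≡ 1 (mod 43))
Combine: y ≡ Σ r_i×M_i×(M_i⁻¹ mod m_i) = 13×301×5 + 3×2021×3 + 8×329×20 = 19565 + 18189 + 52640 = 90394
90394 mod 14147 = 5512
y ≡ 5512 (mod 14147)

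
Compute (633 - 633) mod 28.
0

(633 - 633) = 0
0 mod 28 = 0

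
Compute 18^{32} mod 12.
0

Using successive squaring:
Binary expansion of 32: 100000
Powers of 18 mod 12 (each is the square of the previous):
  18^1 ≡ 6 (mod 12)
  18^2 ≡ 6² = 36 ≡ 0 (mod 12)
  18^4 ≡ 0² = 0 ≡ 0 (mod 12)
  18^8 ≡ 0² = 0 ≡ 0 (mod 12)
  18^16 ≡ 0² = 0 ≡ 0 (mod 12)
  18^32 ≡ 0² = 0 ≡ 0 (mod 12)
32 is a power of 2, so 18^32 is the last square: ≡ 0 (mod 12)
Result: 18^32 ≡ 0 (mod 12)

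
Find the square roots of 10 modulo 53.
The square roots of 10 mod 53 are 13 and 40. Verify: 13² = 169 ≡ 10 (mod 53)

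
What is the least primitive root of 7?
3

A primitive root g modulo p has order p-1 = 6
Prime divisors of 6: [2, 3]
g is a primitive root iff g^(6/q) ≢ 1 (mod 7) for each prime divisor q
Testing small values:
  g = 2: 2^3 ≡ 1, 2^2 ≡ 4 (mod 7) → 2^3 ≡ 1, not primitive root
  g = 3: 3^3 ≡ 6, 3^2 ≡ 2 (mod 7) → none is 1, primitive root!
The smallest primitive root is 3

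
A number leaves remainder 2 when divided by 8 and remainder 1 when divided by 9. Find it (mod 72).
M = 8 × 9 = 72. M₁ = 9, y₁ ≡ 1 (mod 8). M₂ = 8, y₂ ≡ 8 (mod 9). m = 2×9×1 + 1×8×8 ≡ 10 (mod 72)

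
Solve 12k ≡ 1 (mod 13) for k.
12

Using Extended Euclidean Algorithm:
gcd(12, 13) = 1
Bezout coefficients: 12 × -1 + 13 × 1 = 1
So 12 × -1 ≡ 1 (mod 13)
The inverse is -1 mod 13 = 12
Verification: 12 × 12 = 144 = 11 × 13 + 1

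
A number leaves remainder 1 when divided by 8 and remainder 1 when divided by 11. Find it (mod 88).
M = 8 × 11 = 88. M₁ = 11, y₁ ≡ 3 (mod 8). M₂ = 8, y₂ ≡ 7 (mod 11). y = 1×11×3 + 1×8×7 ≡ 1 (mod 88)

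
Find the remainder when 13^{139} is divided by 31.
By Fermat: 13^{30} ≡ 1 (mod 31). 139 = 4×30 + 19. So 13^{139} ≡ 13^{19} ≡ 21 (mod 31)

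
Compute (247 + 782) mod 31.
6

(247 + 782) = 1029
1029 mod 31 = 6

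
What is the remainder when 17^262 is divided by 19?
Using Fermat: 17^{18} ≡ 1 (mod 19). 262 ≡ 10 (mod 18). So 17^{262} ≡ 17^{10} ≡ 17 (mod 19)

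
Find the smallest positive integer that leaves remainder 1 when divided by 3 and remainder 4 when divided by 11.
M = 3 × 11 = 33. M₁ = 11, y₁ ≡ 2 (mod 3). M₂ = 3, y₂ ≡ 4 (mod 11). r = 1×11×2 + 4×3×4 ≡ 4 (mod 33). The smallest positive such number is 4.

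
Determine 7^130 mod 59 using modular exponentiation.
Using Fermat: 7^{58} ≡ 1 (mod 59). 130 ≡ 14 (mod 58). So 7^{130} ≡ 7^{14} ≡ 28 (mod 59)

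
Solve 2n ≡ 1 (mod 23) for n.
12

Using Extended Euclidean Algorithm:
gcd(2, 23) = 1
Bezout coefficients: 2 × -11 + 23 × 1 = 1
So 2 × -11 ≡ 1 (mod 23)
The inverse is -11 mod 23 = 12
Verification: 2 × 12 = 24 = 1 × 23 + 1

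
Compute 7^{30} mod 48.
1

Using successive squaring:
Binary expansion of 30: 11110
Powers of 7 mod 48 (each is the square of the previous):
  7^1 ≡ 7 (mod 48)
  7^2 ≡ 7² = 49 ≡ 1 (mod 48)
  7^4 ≡ 1² = 1 ≡ 1 (mod 48)
  7^8 ≡ 1² = 1 ≡ 1 (mod 48)
  7^16 ≡ 1² = 1 ≡ 1 (mod 48)
30 = 16 + 8 + 4 + 2, so 7^30 = 7^16 × 7^8 × 7^4 × 7^2 ≡ 1 × 1 × 1 × 1 (mod 48)
Multiplying step by step:
  1 × 1 = 1 ≡ 1 (mod 48)
  1 × 1 = 1 ≡ 1 (mod 48)
  1 × 1 = 1 ≡ 1 (mod 48)
Result: 7^30 ≡ 1 (mod 48)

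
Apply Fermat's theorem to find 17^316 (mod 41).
By Fermat: 17^{40} ≡ 1 (mod 41). 316 ≡ 36 (mod 40). So 17^{316} ≡ 17^{36} ≡ 31 (mod 41)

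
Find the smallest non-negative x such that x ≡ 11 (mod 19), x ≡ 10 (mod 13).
49

Using the Chinese Remainder Theorem:
M = product of moduli = 247
For equation 1: M_1 = 13, 13 ≡ 13 (mod 19), inverse of 13 mod 19 is 3 (check: 13 × 3 = 39 ≡ 1 (mod 19))
For equation 2: M_2 = 19, 19 ≡ 6 (mod 13), inverse of 19 mod 13 is 11 (check: 6 × 11 = 66 ≡ 1 (mod 13))
Combine: x ≡ Σ r_i×M_i×(M_i⁻¹ mod m_i) = 11×13×3 + 10×19×11 = 429 + 2090 = 2519
2519 mod 247 = 49
x ≡ 49 (mod 247)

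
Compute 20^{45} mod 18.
8

Using successive squaring:
Binary expansion of 45: 101101
Powers of 20 mod 18 (each is the square of the previous):
  20^1 ≡ 2 (mod 18)
  20^2 ≡ 2² = 4 ≡ 4 (mod 18)
  20^4 ≡ 4² = 16 ≡ 16 (mod 18)
  20^8 ≡ 16² = 256 ≡ 4 (mod 18)
  20^16 ≡ 4² = 16 ≡ 16 (mod 18)
  20^32 ≡ 16² = 256 ≡ 4 (mod 18)
45 = 32 + 8 + 4 + 1, so 20^45 = 20^32 × 20^8 × 20^4 × 20^1 ≡ 4 × 4 × 16 × 2 (mod 18)
Multiplying step by step:
  4 × 4 = 16 ≡ 16 (mod 18)
  16 × 16 = 256 ≡ 4 (mod 18)
  4 × 2 = 8 ≡ 8 (mod 18)
Result: 20^45 ≡ 8 (mod 18)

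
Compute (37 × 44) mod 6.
2

(37 × 44) = 1628
1628 mod 6 = 2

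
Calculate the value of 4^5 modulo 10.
5 = 4 + 1 (binary 101). Repeated squaring mod 10: 4^1 ≡ 4; 4^2 ≡ 4² = 16 ≡ 6; 4^4 ≡ 6² = 36 ≡ 6. Multiply: 4^5 = 4^4 × 4^1 ≡ 6 × 4 (mod 10): 6 × 4 = 24 ≡ 4. So 4^5 ≡ 4 (mod 10).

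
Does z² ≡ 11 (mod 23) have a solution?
By Euler's criterion: 11^{11} ≡ 22 (mod 23). Since this equals -1 (≡ 22), 11 is not a QR.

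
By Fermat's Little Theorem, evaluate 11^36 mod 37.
By Fermat's Little Theorem, 11^{36} ≡ 1 (mod 37) since 37 is prime and gcd(11, 37) = 1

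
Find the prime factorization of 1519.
7^2 × 31

Divide by primes starting from smallest:
1519 ÷ 7 = 217
217 ÷ 7 = 31
31 ÷ 31 = 1

1519 = 7^2 × 31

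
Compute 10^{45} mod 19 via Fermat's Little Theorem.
18

By Fermat's Little Theorem, a^(p-1) ≡ 1 (mod p) for prime p and gcd(a, p) = 1
Here p = 19, so 10^18 ≡ 1 (mod 19)
We can reduce the exponent: 45 mod 18 = 9
So 10^45 ≡ 10^9 (mod 19)
Computing: 10^9 mod 19 = 18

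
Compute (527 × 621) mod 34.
17

(527 × 621) = 327267
327267 mod 34 = 17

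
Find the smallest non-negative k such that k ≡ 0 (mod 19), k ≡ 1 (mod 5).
76

Using the Chinese Remainder Theorem:
M = product of moduli = 95
For equation 1: M_1 = 5, 5 ≡ 5 (mod 19), inverse of 5 mod 19 is 4 (check: 5 × 4 = 20 ≡ 1 (mod 19))
For equation 2: M_2 = 19, 19 ≡ 4 (mod 5), inverse of 19 mod 5 is 4 (check: 4 × 4 = 16 ≡ 1 (mod 5))
Combine: k ≡ Σ r_i×M_i×(M_i⁻¹ mod m_i) = 0×5×4 + 1×19×4 = 0 + 76 = 76
76 mod 95 = 76
k ≡ 76 (mod 95)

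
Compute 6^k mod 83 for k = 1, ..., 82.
g^1, g^2, ..., g^{82} mod 83: {6, 36, 50, 51, 57, 10, 60, 28, 2, 12, 72, 17, 19, 31, 20, 37, 56, 4, 24, 61, 34, 38, 62, 40, 74, 29, 8, 48, 39, 68, 76, 41, 80, 65, 58, 16, 13, 78, 53, 69, 82, 77, 47, 33, 32, 26, 73, 23, 55, 81, 71, 11, 66, 64, 52, 63, 46, 27, 79, 59, 22, 49, 45, 21, 43, 9, 54, 75, 35, 44, 15, 7, 42, 3, 18, 25, 67, 70, 5, 30, 14, 1}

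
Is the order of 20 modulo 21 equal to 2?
Yes, ord_21(20) = 2.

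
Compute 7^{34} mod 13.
4

Using successive squaring:
Binary expansion of 34: 100010
Powers of 7 mod 13 (each is the square of the previous):
  7^1 ≡ 7 (mod 13)
  7^2 ≡ 7² = 49 ≡ 10 (mod 13)
  7^4 ≡ 10² = 100 ≡ 9 (mod 13)
  7^8 ≡ 9² = 81 ≡ 3 (mod 13)
  7^16 ≡ 3² = 9 ≡ 9 (mod 13)
  7^32 ≡ 9² = 81 ≡ 3 (mod 13)
34 = 32 + 2, so 7^34 = 7^32 × 7^2 ≡ 3 × 10 (mod 13)
Multiplying step by step:
  3 × 10 = 30 ≡ 4 (mod 13)
Result: 7^34 ≡ 4 (mod 13)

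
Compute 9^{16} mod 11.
9

Using successive squaring:
Binary expansion of 16: 10000
Powers of 9 mod 11 (each is the square of the previous):
  9^1 ≡ 9 (mod 11)
  9^2 ≡ 9² = 81 ≡ 4 (mod 11)
  9^4 ≡ 4² = 16 ≡ 5 (mod 11)
  9^8 ≡ 5² = 25 ≡ 3 (mod 11)
  9^16 ≡ 3² = 9 ≡ 9 (mod 11)
16 is a power of 2, so 9^16 is the last square: ≡ 9 (mod 11)
Result: 9^16 ≡ 9 (mod 11)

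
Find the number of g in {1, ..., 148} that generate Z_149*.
Number of primitive roots mod 149 = φ(148) = 72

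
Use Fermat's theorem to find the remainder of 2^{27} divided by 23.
9

By Fermat's Little Theorem, a^(p-1) ≡ 1 (mod p) for prime p and gcd(a, p) = 1
Here p = 23, so 2^22 ≡ 1 (mod 23)
We can reduce the exponent: 27 mod 22 = 5
So 2^27 ≡ 2^5 (mod 23)
Computing: 2^5 mod 23 = 9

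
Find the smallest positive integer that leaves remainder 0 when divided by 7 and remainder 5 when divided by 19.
M = 7 × 19 = 133. M₁ = 19, y₁ ≡ 3 (mod 7). M₂ = 7, y₂ ≡ 11 (mod 19). t = 0×19×3 + 5×7×11 ≡ 119 (mod 133). The smallest positive such number is 119.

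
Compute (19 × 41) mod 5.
4

(19 × 41) = 779
779 mod 5 = 4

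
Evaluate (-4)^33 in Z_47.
Using repeated squaring. (-4) ≡ 43 (mod 47). 33 = 32 + 1 (binary 100001). Repeated squaring mod 47: 43^1 ≡ 43; 43^2 ≡ 43² = 1849 ≡ 16; 43^4 ≡ 16² = 256 ≡ 21; 43^8 ≡ 21² = 441 ≡ 18; 43^16 ≡ 18² = 324 ≡ 42; 43^32 ≡ 42² = 1764 ≡ 25. Multiply: (-4)^33 ≡ 43^32 × 43^1 ≡ 25 × 43 (mod 47): 25 × 43 = 1075 ≡ 41. So (-4)^33 ≡ 41 (mod 47).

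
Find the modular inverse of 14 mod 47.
14^(-1) ≡ 37 (mod 47). Verification: 14 × 37 = 518 ≡ 1 (mod 47)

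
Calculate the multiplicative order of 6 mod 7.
Powers of 6 mod 7: 6^1≡6, 6^2≡1. Order = 2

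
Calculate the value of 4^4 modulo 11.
4 = 4 (binary 100). Repeated squaring mod 11: 4^1 ≡ 4; 4^2 ≡ 4² = 16 ≡ 5; 4^4 ≡ 5² = 25 ≡ 3. So 4^4 ≡ 3 (mod 11).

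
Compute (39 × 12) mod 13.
0

(39 × 12) = 468
468 mod 13 = 0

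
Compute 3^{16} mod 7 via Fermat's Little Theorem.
4

By Fermat's Little Theorem, a^(p-1) ≡ 1 (mod p) for prime p and gcd(a, p) = 1
Here p = 7, so 3^6 ≡ 1 (mod 7)
We can reduce the exponent: 16 mod 6 = 4
So 3^16 ≡ 3^4 (mod 7)
Computing: 3^4 mod 7 = 4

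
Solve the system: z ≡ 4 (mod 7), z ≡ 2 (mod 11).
M = 7 × 11 = 77. M₁ = 11, y₁ ≡ 2 (mod 7). M₂ = 7, y₂ ≡ 8 (mod 11). z = 4×11×2 + 2×7×8 ≡ 46 (mod 77)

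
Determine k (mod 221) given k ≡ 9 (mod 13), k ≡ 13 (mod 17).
217

Using the Chinese Remainder Theorem:
M = product of moduli = 221
For equation 1: M_1 = 17, 17 ≡ 4 (mod 13), inverse of 17 mod 13 is 10 (check: 4 × 10 = 40 ≡ 1 (mod 13))
For equation 2: M_2 = 13, 13 ≡ 13 (mod 17), inverse of 13 mod 17 is 4 (check: 13 × 4 = 52 ≡ 1 (mod 17))
Combine: k ≡ Σ r_i×M_i×(M_i⁻¹ mod m_i) = 9×17×10 + 13×13×4 = 1530 + 676 = 2206
2206 mod 221 = 217
k ≡ 217 (mod 221)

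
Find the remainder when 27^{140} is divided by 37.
By Fermat: 27^{36} ≡ 1 (mod 37). 140 = 3×36 + 32. So 27^{140} ≡ 27^{32} ≡ 26 (mod 37)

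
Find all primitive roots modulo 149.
Primitive roots mod 149: {2, 3, 8, 10, 11, 12, 13, 14, 15, 18, 21, 23, 27, 32, 34, 38, 40, 41, 43, 48, 50, 51, 52, 55, 56, 57, 58, 59, 60, 62, 65, 66, 70, 71, 72, 74, 75, 77, 78, 79, 83, 84, 87, 89, 90, 91, 92, 93, 94, 97, 98, 99, 101, 106, 108, 109, 111, 115, 117, 122, 126, 128, 131, 134, 135, 136, 137, 138, 139, 141, 146, 147}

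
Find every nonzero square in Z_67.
QRs mod 67: {1, 4, 6, 9, 10, 14, 15, 16, 17, 19, 21, 22, 23, 24, 25, 26, 29, 33, 35, 36, 37, 39, 40, 47, 49, 54, 55, 56, 59, 60, 62, 64, 65}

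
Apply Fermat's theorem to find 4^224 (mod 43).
By Fermat: 4^{42} ≡ 1 (mod 43). 224 ≡ 14 (mod 42). So 4^{224} ≡ 4^{14} ≡ 1 (mod 43)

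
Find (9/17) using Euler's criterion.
(9/17) = 9^{8} mod 17 = 1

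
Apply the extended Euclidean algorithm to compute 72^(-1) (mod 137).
Extended GCD: 72(59) + 137(-31) = 1. So 72^(-1) ≡ 59 ≡ 59 (mod 137). Verify: 72 × 59 = 4248 ≡ 1 (mod 137)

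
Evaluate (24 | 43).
(24/43) = 24^{21} mod 43 = 1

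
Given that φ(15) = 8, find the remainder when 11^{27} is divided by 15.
By Euler: 11^{8} ≡ 1 (mod 15) since gcd(11, 15) = 1. 27 = 3×8 + 3. So 11^{27} ≡ 11^{3} ≡ 11 (mod 15)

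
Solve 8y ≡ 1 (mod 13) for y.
5

Using Extended Euclidean Algorithm:
gcd(8, 13) = 1
Bezout coefficients: 8 × 5 + 13 × -3 = 1
So 8 × 5 ≡ 1 (mod 13)
The inverse is 5 mod 13 = 5
Verification: 8 × 5 = 40 = 3 × 13 + 1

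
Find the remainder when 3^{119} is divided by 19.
By Fermat: 3^{18} ≡ 1 (mod 19). 119 = 6×18 + 11. So 3^{119} ≡ 3^{11} ≡ 10 (mod 19)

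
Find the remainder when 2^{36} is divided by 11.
By Fermat: 2^{10} ≡ 1 (mod 11). 36 = 3×10 + 6. So 2^{36} ≡ 2^{6} ≡ 9 (mod 11)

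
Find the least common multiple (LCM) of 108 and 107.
11556

First find GCD(108, 107) using the Euclidean algorithm:
108 = 1 × 107 + 1
107 = 107 × 1 + 0
GCD(108, 107) = 1

LCM formula: LCM(a, b) = (a × b) / GCD(a, b)
LCM(108, 107) = (108 × 107) / 1
LCM(108, 107) = 11556 / 1
LCM(108, 107) = 11556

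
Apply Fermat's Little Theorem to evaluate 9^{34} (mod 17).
13

By Fermat's Little Theorem, a^(p-1) ≡ 1 (mod p) for prime p and gcd(a, p) = 1
Here p = 17, so 9^16 ≡ 1 (mod 17)
We can reduce the exponent: 34 mod 16 = 2
So 9^34 ≡ 9^2 (mod 17)
Computing: 9^2 mod 17 = 13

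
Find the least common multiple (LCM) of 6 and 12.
12

First find GCD(6, 12) using the Euclidean algorithm:
6 = 0 × 12 + 6
12 = 2 × 6 + 0
GCD(6, 12) = 6

LCM formula: LCM(a, b) = (a × b) / GCD(a, b)
LCM(6, 12) = (6 × 12) / 6
LCM(6, 12) = 72 / 6
LCM(6, 12) = 12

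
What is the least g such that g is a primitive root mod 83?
p - 1 = 82 has prime divisors 2, 41. h is a primitive root mod 83 iff h^(82/q) ≢ 1 (mod 83) for each such q.
h = 2: 2^41 ≡ 82, 2^2 ≡ 4 (mod 83); none is 1, so 2 has order 82 and is a primitive root.
The smallest primitive root mod 83 is g = 2.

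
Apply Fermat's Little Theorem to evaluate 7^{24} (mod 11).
3

By Fermat's Little Theorem, a^(p-1) ≡ 1 (mod p) for prime p and gcd(a, p) = 1
Here p = 11, so 7^10 ≡ 1 (mod 11)
We can reduce the exponent: 24 mod 10 = 4
So 7^24 ≡ 7^4 (mod 11)
Computing: 7^4 mod 11 = 3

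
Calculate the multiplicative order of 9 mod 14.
Powers of 9 mod 14: 9^1≡9, 9^2≡11, 9^3≡1. Order = 3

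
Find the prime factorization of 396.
2^2 × 3^2 × 11

Divide by primes starting from smallest:
396 ÷ 2 = 198
198 ÷ 2 = 99
99 ÷ 3 = 33
33 ÷ 3 = 11
11 ÷ 11 = 1

396 = 2^2 × 3^2 × 11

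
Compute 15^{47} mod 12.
3

Using successive squaring:
Binary expansion of 47: 101111
Powers of 15 mod 12 (each is the square of the previous):
  15^1 ≡ 3 (mod 12)
  15^2 ≡ 3² = 9 ≡ 9 (mod 12)
  15^4 ≡ 9² = 81 ≡ 9 (mod 12)
  15^8 ≡ 9² = 81 ≡ 9 (mod 12)
  15^16 ≡ 9² = 81 ≡ 9 (mod 12)
  15^32 ≡ 9² = 81 ≡ 9 (mod 12)
47 = 32 + 8 + 4 + 2 + 1, so 15^47 = 15^32 × 15^8 × 15^4 × 15^2 × 15^1 ≡ 9 × 9 × 9 × 9 × 3 (mod 12)
Multiplying step by step:
  9 × 9 = 81 ≡ 9 (mod 12)
  9 × 9 = 81 ≡ 9 (mod 12)
  9 × 9 = 81 ≡ 9 (mod 12)
  9 × 3 = 27 ≡ 3 (mod 12)
Result: 15^47 ≡ 3 (mod 12)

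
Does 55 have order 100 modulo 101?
p - 1 = 100 has prime divisors 2, 5. Check 55^(100/q) mod 101 for each: 55^(100/2) = 55^50 ≡ 100, 55^(100/5) = 55^20 ≡ 36 (mod 101). None of these is 1, so 55 has order 100 = φ(101), so it is a primitive root mod 101.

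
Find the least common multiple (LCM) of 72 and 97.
6984

First find GCD(72, 97) using the Euclidean algorithm:
72 = 0 × 97 + 72
97 = 1 × 72 + 25
72 = 2 × 25 + 22
25 = 1 × 22 + 3
22 = 7 × 3 + 1
3 = 3 × 1 + 0
GCD(72, 97) = 1

LCM formula: LCM(a, b) = (a × b) / GCD(a, b)
LCM(72, 97) = (72 × 97) / 1
LCM(72, 97) = 6984 / 1
LCM(72, 97) = 6984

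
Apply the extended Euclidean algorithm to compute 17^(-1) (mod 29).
Extended GCD: 17(12) + 29(-7) = 1. So 17^(-1) ≡ 12 ≡ 12 (mod 29). Verify: 17 × 12 = 204 ≡ 1 (mod 29)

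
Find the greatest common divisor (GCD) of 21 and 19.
1

Using the Euclidean algorithm:
21 = 1 × 19 + 2
19 = 9 × 2 + 1
2 = 2 × 1 + 0

GCD(21, 19) = 1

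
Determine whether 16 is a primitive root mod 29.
p - 1 = 28 has prime divisors 2, 7. Check 16^(28/q) mod 29 for each: 16^(28/2) = 16^14 ≡ 1, 16^(28/7) = 16^4 ≡ 25 (mod 29). Since 16^14 ≡ 1 (mod 29), the order of 16 divides 14 (in fact the order is 7) ≠ 28, so it is not a primitive root.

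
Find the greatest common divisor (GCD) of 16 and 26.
2

Using the Euclidean algorithm:
16 = 0 × 26 + 16
26 = 1 × 16 + 10
16 = 1 × 10 + 6
10 = 1 × 6 + 4
6 = 1 × 4 + 2
4 = 2 × 2 + 0

GCD(16, 26) = 2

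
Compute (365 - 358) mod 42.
7

(365 - 358) = 7
7 mod 42 = 7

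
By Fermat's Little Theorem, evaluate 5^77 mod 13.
By Fermat: 5^{12} ≡ 1 (mod 13). 77 = 6×12 + 5. So 5^{77} ≡ 5^{5} ≡ 5 (mod 13)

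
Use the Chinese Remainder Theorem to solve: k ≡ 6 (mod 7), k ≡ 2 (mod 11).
M = 7 × 11 = 77. M₁ = 11, y₁ ≡ 2 (mod 7). M₂ = 7, y₂ ≡ 8 (mod 11). k = 6×11×2 + 2×7×8 ≡ 13 (mod 77)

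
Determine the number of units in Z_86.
42

Prime factorization: 86 = 2 × 43
Using the formula φ(n) = n × Π(1 - 1/p) for each prime factor p:
φ(86) = 86 × (1 - 1/2) × (1 - 1/43)
φ(86) = 42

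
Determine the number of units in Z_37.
36

Prime factorization: 37 = 37
Using the formula φ(n) = n × Π(1 - 1/p) for each prime factor p:
φ(37) = 37 × (1 - 1/37)
φ(37) = 36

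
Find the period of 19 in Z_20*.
Powers of 19 mod 20: 19^1≡19, 19^2≡1. Order = 2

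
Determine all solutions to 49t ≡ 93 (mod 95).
62

Since gcd(49, 95) = 1 divides 93, a solution exists.
Multiply both sides by the inverse of 49 mod 95:
  49^(-1) mod 95 = 64
  x ≡ 64 × 93 ≡ 5952 ≡ 62 (mod 95)
Verification: 49 × 62 = 3038 = 31 × 95 + 93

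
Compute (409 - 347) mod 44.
18

(409 - 347) = 62
62 mod 44 = 18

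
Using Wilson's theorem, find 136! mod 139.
(138)! = (136)! × (137) × (138) ≡ -1 (mod 139). So (136)! ≡ -1 × [(138)(137)]^(-1) ≡ 69 (mod 139)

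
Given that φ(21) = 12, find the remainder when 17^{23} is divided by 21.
By Euler: 17^{12} ≡ 1 (mod 21) since gcd(17, 21) = 1. 23 = 1×12 + 11. So 17^{23} ≡ 17^{11} ≡ 5 (mod 21)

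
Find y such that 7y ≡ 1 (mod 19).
7^(-1) ≡ 11 (mod 19). Verification: 7 × 11 = 77 ≡ 1 (mod 19)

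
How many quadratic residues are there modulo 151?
For prime 151, there are (p-1)/2 = (151-1)/2 = 75 quadratic residues (excluding 0).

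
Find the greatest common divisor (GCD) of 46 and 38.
2

Using the Euclidean algorithm:
46 = 1 × 38 + 8
38 = 4 × 8 + 6
8 = 1 × 6 + 2
6 = 3 × 2 + 0

GCD(46, 38) = 2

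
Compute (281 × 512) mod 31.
1

(281 × 512) = 143872
143872 mod 31 = 1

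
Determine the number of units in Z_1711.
1624

Prime factorization: 1711 = 29 × 59
Using the formula φ(n) = n × Π(1 - 1/p) for each prime factor p:
φ(1711) = 1711 × (1 - 1/29) × (1 - 1/59)
φ(1711) = 1624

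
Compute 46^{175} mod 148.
12

Using successive squaring:
Binary expansion of 175: 10101111
Powers of 46 mod 148 (each is the square of the previous):
  46^1 ≡ 46 (mod 148)
  46^2 ≡ 46² = 2116 ≡ 44 (mod 148)
  46^4 ≡ 44² = 1936 ≡ 12 (mod 148)
  46^8 ≡ 12² = 144 ≡ 144 (mod 148)
  46^16 ≡ 144² = 20736 ≡ 16 (mod 148)
  46^32 ≡ 16² = 256 ≡ 108 (mod 148)
  46^64 ≡ 108² = 11664 ≡ 120 (mod 148)
  46^128 ≡ 120² = 14400 ≡ 44 (mod 148)
175 = 128 + 32 + 8 + 4 + 2 + 1, so 46^175 = 46^128 × 46^32 × 46^8 × 46^4 × 46^2 × 46^1 ≡ 44 × 108 × 144 × 12 × 44 × 46 (mod 148)
Multiplying step by step:
  44 × 108 = 4752 ≡ 16 (mod 148)
  16 × 144 = 2304 ≡ 84 (mod 148)
  84 × 12 = 1008 ≡ 120 (mod 148)
  120 × 44 = 5280 ≡ 100 (mod 148)
  100 × 46 = 4600 ≡ 12 (mod 148)
Result: 46^175 ≡ 12 (mod 148)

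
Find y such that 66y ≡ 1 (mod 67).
66^(-1) ≡ 66 (mod 67). Verification: 66 × 66 = 4356 ≡ 1 (mod 67)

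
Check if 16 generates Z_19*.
p - 1 = 18 has prime divisors 2, 3. Check 16^(18/q) mod 19 for each: 16^(18/2) = 16^9 ≡ 1, 16^(18/3) = 16^6 ≡ 7 (mod 19). Since 16^9 ≡ 1 (mod 19), the order of 16 divides 9 (in fact the order is 9) ≠ 18, so it is not a primitive root.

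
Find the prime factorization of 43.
43

Divide by primes starting from smallest:
43 ÷ 43 = 1

43 = 43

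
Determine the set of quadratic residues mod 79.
QRs mod 79: {1, 2, 4, 5, 8, 9, 10, 11, 13, 16, 18, 19, 20, 21, 22, 23, 25, 26, 31, 32, 36, 38, 40, 42, 44, 45, 46, 49, 50, 51, 52, 55, 62, 64, 65, 67, 72, 73, 76}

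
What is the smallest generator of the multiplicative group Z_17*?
p - 1 = 16 has prime divisors 2. h is a primitive root mod 17 iff h^(16/q) ≢ 1 (mod 17) for each such q.
h = 2: 2^8 ≡ 1 (mod 17); 2^8 ≡ 1, so not a primitive root.
h = 3: 3^8 ≡ 16 (mod 17); none is 1, so 3 has order 16 and is a primitive root.
The smallest primitive root mod 17 is g = 3.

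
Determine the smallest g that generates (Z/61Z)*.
2

A primitive root g modulo p has order p-1 = 60
Prime divisors of 60: [2, 3, 5]
g is a primitive root iff g^(60/q) ≢ 1 (mod 61) for each prime divisor q
Testing small values:
  g = 2: 2^30 ≡ 60, 2^20 ≡ 47, 2^12 ≡ 9 (mod 61) → none is 1, primitive root!
The smallest primitive root is 2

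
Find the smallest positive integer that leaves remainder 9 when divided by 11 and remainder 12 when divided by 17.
M = 11 × 17 = 187. M₁ = 17, y₁ ≡ 2 (mod 11). M₂ = 11, y₂ ≡ 14 (mod 17). y = 9×17×2 + 12×11×14 ≡ 97 (mod 187). The smallest positive such number is 97.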